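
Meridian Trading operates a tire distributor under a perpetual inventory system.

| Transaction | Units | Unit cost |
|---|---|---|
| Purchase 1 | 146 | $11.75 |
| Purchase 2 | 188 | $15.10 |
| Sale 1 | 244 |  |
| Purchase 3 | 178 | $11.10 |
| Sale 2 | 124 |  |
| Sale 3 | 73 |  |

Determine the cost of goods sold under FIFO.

Sale 1 (244) [FIFO — oldest first]: 146 @ $11.75 + 98 @ $15.10 = $3,195.30
Sale 2 (124) [FIFO — oldest first]: 90 @ $15.10 + 34 @ $11.10 = $1,736.40
Sale 3 (73) [FIFO — oldest first]: 73 @ $11.10 = $810.30
Total COGS = $3,195.30 + $1,736.40 + $810.30 = $5,742.00
Ending inventory: 71 @ $11.10 = $788.10
Check: goods available $6,530.10 = COGS $5,742.00 + ending $788.10

COGS = $5,742.00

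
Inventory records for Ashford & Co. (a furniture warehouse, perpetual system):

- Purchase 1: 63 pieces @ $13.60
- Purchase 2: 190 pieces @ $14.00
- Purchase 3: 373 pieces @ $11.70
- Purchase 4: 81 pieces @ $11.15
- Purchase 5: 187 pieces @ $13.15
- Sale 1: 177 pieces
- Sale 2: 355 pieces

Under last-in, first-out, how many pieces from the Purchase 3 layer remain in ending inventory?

Sale 1 (177) [LIFO — newest first]: 177 @ $13.15 = $2,327.55
Sale 2 (355) [LIFO — newest first]: 10 @ $13.15 + 81 @ $11.15 + 264 @ $11.70 = $4,123.45
Total COGS = $2,327.55 + $4,123.45 = $6,451.00
Ending inventory: 63 @ $13.60 + 190 @ $14.00 + 109 @ $11.70 = $4,792.10

109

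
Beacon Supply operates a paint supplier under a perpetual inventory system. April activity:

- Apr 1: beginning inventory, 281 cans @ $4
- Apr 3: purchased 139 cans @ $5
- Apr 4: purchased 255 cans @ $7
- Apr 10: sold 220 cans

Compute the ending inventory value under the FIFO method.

Ending inventory = $2,724

Apr 10, 220 sold [FIFO — oldest first]: 220 @ $4 = $880
Ending inventory: 61 @ $4 + 139 @ $5 + 255 @ $7 = $2,724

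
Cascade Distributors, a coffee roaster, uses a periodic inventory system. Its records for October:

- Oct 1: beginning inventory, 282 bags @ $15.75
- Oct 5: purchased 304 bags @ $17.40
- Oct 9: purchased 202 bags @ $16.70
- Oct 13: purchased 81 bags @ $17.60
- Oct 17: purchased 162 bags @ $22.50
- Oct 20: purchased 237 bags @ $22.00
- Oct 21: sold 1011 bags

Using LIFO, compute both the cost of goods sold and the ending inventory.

Oct 21, 1011 sold [LIFO — newest first]: 237 @ $22.00 + 162 @ $22.50 + 81 @ $17.60 + 202 @ $16.70 + 304 @ $17.40 + 25 @ $15.75 = $19,341.35
Ending inventory: 257 @ $15.75 = $4,047.75
Check: goods available $23,389.10 = COGS $19,341.35 + ending $4,047.75

COGS = $19,341.35; ending inventory = $4,047.75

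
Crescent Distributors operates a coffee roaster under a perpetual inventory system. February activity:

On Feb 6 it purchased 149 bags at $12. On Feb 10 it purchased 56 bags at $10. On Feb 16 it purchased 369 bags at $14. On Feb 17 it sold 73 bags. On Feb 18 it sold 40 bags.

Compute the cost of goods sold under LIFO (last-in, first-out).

Feb 17, 73 sold [LIFO — newest first]: 73 @ $14 = $1,022
Feb 18, 40 sold [LIFO — newest first]: 40 @ $14 = $560
Total COGS = $1,022 + $560 = $1,582
Ending inventory: 149 @ $12 + 56 @ $10 + 256 @ $14 = $5,932

COGS = $1,582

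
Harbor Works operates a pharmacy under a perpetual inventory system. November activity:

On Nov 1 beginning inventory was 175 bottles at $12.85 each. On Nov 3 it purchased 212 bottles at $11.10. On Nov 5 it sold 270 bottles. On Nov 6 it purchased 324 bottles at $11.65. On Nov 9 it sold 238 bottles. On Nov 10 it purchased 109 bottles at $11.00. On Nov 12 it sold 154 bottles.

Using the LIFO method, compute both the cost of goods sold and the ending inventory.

Nov 5, 270 sold [LIFO — newest first]: 212 @ $11.10 + 58 @ $12.85 = $3,098.50
Nov 9, 238 sold [LIFO — newest first]: 238 @ $11.65 = $2,772.70
Nov 12, 154 sold [LIFO — newest first]: 109 @ $11.00 + 45 @ $11.65 = $1,723.25
Total COGS = $3,098.50 + $2,772.70 + $1,723.25 = $7,594.45
Ending inventory: 117 @ $12.85 + 41 @ $11.65 = $1,981.10

COGS = $7,594.45; ending inventory = $1,981.10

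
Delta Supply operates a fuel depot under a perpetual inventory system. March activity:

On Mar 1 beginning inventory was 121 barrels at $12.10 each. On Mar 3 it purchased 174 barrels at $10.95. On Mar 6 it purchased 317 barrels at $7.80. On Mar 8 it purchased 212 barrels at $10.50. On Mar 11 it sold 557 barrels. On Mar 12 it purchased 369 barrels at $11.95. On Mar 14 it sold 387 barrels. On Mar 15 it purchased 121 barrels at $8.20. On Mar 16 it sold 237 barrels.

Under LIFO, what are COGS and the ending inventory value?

COGS = $11,874.25; ending inventory = $1,595.50

Mar 11, 557 sold [LIFO — newest first]: 212 @ $10.50 + 317 @ $7.80 + 28 @ $10.95 = $5,005.20
Mar 14, 387 sold [LIFO — newest first]: 369 @ $11.95 + 18 @ $10.95 = $4,606.65
Mar 16, 237 sold [LIFO — newest first]: 121 @ $8.20 + 116 @ $10.95 = $2,262.40
Total COGS = $5,005.20 + $4,606.65 + $2,262.40 = $11,874.25
Ending inventory: 121 @ $12.10 + 12 @ $10.95 = $1,595.50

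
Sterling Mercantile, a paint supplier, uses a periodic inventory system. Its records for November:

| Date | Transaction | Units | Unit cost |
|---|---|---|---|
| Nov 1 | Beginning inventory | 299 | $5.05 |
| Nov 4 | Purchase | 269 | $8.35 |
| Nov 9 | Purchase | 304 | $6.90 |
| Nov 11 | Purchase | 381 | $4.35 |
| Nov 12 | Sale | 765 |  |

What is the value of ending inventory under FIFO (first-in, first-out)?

Nov 12, 765 sold [FIFO — oldest first]: 299 @ $5.05 + 269 @ $8.35 + 197 @ $6.90 = $5,115.40
Ending inventory: 107 @ $6.90 + 381 @ $4.35 = $2,395.65

Ending inventory = $2,395.65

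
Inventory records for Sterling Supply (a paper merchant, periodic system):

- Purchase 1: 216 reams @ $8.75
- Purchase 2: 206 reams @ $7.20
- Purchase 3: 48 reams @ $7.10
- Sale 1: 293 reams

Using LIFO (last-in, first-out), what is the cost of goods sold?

COGS = $2,165.25

Sale 1 (293) [LIFO — newest first]: 48 @ $7.10 + 206 @ $7.20 + 39 @ $8.75 = $2,165.25
Ending inventory: 177 @ $8.75 = $1,548.75
Check: goods available $3,714.00 = COGS $2,165.25 + ending $1,548.75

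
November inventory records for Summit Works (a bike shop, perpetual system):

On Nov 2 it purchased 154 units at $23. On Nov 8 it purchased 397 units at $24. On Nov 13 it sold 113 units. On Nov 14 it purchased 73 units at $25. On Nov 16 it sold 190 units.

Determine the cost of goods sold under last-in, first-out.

COGS = $7,345

Nov 13, 113 sold [LIFO — newest first]: 113 @ $24 = $2,712
Nov 16, 190 sold [LIFO — newest first]: 73 @ $25 + 117 @ $24 = $4,633
Total COGS = $2,712 + $4,633 = $7,345
Ending inventory: 154 @ $23 + 167 @ $24 = $7,550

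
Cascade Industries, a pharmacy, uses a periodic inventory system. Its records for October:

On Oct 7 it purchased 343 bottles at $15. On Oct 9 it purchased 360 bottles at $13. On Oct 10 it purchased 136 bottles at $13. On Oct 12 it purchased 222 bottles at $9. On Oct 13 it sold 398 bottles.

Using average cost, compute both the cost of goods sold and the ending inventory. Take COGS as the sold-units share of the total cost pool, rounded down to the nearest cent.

Oct 13, sell 398: 398/1061 × $13,591.00 → $5,098.22
Ending inventory (cost pool remaining) = $8,492.78

COGS = $5,098.22; ending inventory = $8,492.78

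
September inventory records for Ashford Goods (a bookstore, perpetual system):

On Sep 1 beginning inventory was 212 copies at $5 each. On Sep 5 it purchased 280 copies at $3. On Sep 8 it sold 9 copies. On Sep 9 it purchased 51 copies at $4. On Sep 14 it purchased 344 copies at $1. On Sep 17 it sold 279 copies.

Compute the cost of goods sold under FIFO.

COGS = $1,288

Sep 8, 9 sold [FIFO — oldest first]: 9 @ $5 = $45
Sep 17, 279 sold [FIFO — oldest first]: 203 @ $5 + 76 @ $3 = $1,243
Total COGS = $45 + $1,243 = $1,288
Ending inventory: 204 @ $3 + 51 @ $4 + 344 @ $1 = $1,160
Check: goods available $2,448 = COGS $1,288 + ending $1,160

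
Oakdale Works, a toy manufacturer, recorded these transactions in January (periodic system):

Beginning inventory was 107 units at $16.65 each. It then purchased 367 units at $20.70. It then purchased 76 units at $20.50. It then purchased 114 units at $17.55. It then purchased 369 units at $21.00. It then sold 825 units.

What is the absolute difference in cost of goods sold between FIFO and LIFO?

FIFO COGS: 107 @ $16.65 + 367 @ $20.70 + 76 @ $20.50 + 114 @ $17.55 + 161 @ $21.00 = $16,318.15
LIFO COGS: 369 @ $21.00 + 114 @ $17.55 + 76 @ $20.50 + 266 @ $20.70 = $16,813.90
Difference = |$16,318.15 − $16,813.90| = $495.75

$495.75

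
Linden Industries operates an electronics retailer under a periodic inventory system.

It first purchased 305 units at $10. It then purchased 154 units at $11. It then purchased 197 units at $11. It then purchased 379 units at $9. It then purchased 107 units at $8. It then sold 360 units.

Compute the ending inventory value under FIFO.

Sale 1 (360) [FIFO — oldest first]: 305 @ $10 + 55 @ $11 = $3,655
Ending inventory: 99 @ $11 + 197 @ $11 + 379 @ $9 + 107 @ $8 = $7,523

Ending inventory = $7,523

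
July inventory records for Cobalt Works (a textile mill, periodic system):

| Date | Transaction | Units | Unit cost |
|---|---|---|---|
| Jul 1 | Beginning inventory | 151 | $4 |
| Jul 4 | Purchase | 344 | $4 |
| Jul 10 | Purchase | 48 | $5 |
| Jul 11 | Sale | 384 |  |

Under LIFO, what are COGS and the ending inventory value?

Jul 11, 384 sold [LIFO — newest first]: 48 @ $5 + 336 @ $4 = $1,584
Ending inventory: 151 @ $4 + 8 @ $4 = $636
Check: goods available $2,220 = COGS $1,584 + ending $636

COGS = $1,584; ending inventory = $636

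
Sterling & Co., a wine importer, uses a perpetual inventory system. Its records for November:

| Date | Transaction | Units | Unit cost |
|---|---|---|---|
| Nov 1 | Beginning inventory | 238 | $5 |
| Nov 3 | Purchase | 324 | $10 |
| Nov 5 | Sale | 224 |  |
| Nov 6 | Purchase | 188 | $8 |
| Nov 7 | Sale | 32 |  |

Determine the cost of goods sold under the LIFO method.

COGS = $2,496

Nov 5, 224 sold [LIFO — newest first]: 224 @ $10 = $2,240
Nov 7, 32 sold [LIFO — newest first]: 32 @ $8 = $256
Total COGS = $2,240 + $256 = $2,496
Ending inventory: 238 @ $5 + 100 @ $10 + 156 @ $8 = $3,438
Check: goods available $5,934 = COGS $2,496 + ending $3,438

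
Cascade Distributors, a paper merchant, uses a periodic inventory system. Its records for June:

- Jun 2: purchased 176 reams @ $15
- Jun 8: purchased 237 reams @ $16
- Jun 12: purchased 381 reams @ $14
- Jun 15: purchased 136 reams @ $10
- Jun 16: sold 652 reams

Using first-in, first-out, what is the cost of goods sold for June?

Jun 16, 652 sold [FIFO — oldest first]: 176 @ $15 + 237 @ $16 + 239 @ $14 = $9,778
Ending inventory: 142 @ $14 + 136 @ $10 = $3,348
Check: goods available $13,126 = COGS $9,778 + ending $3,348

COGS = $9,778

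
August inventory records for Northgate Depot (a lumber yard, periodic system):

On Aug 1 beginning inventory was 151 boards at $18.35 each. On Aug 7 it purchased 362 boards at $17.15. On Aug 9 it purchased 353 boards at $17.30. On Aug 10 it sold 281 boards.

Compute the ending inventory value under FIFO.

Ending inventory = $10,085.70

Aug 10, 281 sold [FIFO — oldest first]: 151 @ $18.35 + 130 @ $17.15 = $5,000.35
Ending inventory: 232 @ $17.15 + 353 @ $17.30 = $10,085.70
Check: goods available $15,086.05 = COGS $5,000.35 + ending $10,085.70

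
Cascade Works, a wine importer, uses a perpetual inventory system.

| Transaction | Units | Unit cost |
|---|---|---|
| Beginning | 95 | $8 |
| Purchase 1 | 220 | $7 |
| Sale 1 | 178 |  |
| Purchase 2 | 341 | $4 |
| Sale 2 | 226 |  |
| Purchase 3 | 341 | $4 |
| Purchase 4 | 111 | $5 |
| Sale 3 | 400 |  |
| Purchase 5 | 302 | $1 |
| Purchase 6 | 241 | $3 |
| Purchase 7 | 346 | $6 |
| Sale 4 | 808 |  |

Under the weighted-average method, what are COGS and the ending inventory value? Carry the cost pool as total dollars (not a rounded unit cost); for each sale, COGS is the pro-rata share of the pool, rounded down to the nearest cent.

COGS = $7,242.13; ending inventory = $1,441.87

After Beginning: 95 on hand, pool $760.00 (≈ $8.0000 each)
After Purchase 1: 315 on hand, pool $2,300.00 (≈ $7.3016 each)
Sale 1, sell 178: 178/315 × $2,300.00 → $1,299.68
After Purchase 2: 478 on hand, pool $2,364.32 (≈ $4.9463 each)
Sale 2, sell 226: 226/478 × $2,364.32 → $1,117.85
After Purchase 3: 593 on hand, pool $2,610.47 (≈ $4.4021 each)
After Purchase 4: 704 on hand, pool $3,165.47 (≈ $4.4964 each)
Sale 3, sell 400: 400/704 × $3,165.47 → $1,798.56
After Purchase 5: 606 on hand, pool $1,668.91 (≈ $2.7540 each)
After Purchase 6: 847 on hand, pool $2,391.91 (≈ $2.8240 each)
After Purchase 7: 1193 on hand, pool $4,467.91 (≈ $3.7451 each)
Sale 4, sell 808: 808/1193 × $4,467.91 → $3,026.04
Total COGS = $1,299.68 + $1,117.85 + $1,798.56 + $3,026.04 = $7,242.13
Ending inventory (cost pool remaining) = $1,441.87
Check: goods available $8,684.00 = COGS $7,242.13 + ending $1,441.87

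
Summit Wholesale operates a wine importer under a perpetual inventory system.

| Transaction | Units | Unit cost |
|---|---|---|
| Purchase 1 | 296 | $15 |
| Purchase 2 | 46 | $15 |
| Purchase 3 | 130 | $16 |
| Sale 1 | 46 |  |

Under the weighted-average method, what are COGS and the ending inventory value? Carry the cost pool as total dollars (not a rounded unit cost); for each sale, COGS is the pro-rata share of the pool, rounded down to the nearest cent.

COGS = $702.66; ending inventory = $6,507.34

After Purchase 1: 296 on hand, pool $4,440.00 (≈ $15.0000 each)
After Purchase 2: 342 on hand, pool $5,130.00 (≈ $15.0000 each)
After Purchase 3: 472 on hand, pool $7,210.00 (≈ $15.2754 each)
Sale 1, sell 46: 46/472 × $7,210.00 → $702.66
Ending inventory (cost pool remaining) = $6,507.34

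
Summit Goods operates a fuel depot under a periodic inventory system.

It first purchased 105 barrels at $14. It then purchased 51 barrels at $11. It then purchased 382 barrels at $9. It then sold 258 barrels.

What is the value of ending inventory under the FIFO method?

Ending inventory = $2,520

Sale 1 (258) [FIFO — oldest first]: 105 @ $14 + 51 @ $11 + 102 @ $9 = $2,949
Ending inventory: 280 @ $9 = $2,520
Check: goods available $5,469 = COGS $2,949 + ending $2,520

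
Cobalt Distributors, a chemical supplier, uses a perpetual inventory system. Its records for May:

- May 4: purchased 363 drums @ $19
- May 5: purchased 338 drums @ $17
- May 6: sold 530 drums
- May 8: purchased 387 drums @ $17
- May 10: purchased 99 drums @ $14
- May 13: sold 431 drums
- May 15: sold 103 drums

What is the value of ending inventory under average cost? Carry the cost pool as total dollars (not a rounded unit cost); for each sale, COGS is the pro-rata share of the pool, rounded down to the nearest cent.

After May 4: 363 on hand, pool $6,897.00 (≈ $19.0000 each)
After May 5: 701 on hand, pool $12,643.00 (≈ $18.0357 each)
May 6, sell 530: 530/701 × $12,643.00 → $9,558.90
After May 8: 558 on hand, pool $9,663.10 (≈ $17.3174 each)
After May 10: 657 on hand, pool $11,049.10 (≈ $16.8175 each)
May 13, sell 431: 431/657 × $11,049.10 → $7,248.34
May 15, sell 103: 103/226 × $3,800.76 → $1,732.20
Total COGS = $9,558.90 + $7,248.34 + $1,732.20 = $18,539.44
Ending inventory (cost pool remaining) = $2,068.56

Ending inventory = $2,068.56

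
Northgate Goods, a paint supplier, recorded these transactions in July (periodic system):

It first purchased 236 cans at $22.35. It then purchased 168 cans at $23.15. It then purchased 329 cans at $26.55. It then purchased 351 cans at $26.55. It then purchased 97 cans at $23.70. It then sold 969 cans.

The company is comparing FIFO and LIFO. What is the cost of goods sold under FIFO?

COGS = $24,164.55

FIFO COGS: 236 @ $22.35 + 168 @ $23.15 + 329 @ $26.55 + 236 @ $26.55 = $24,164.55
LIFO COGS: 97 @ $23.70 + 351 @ $26.55 + 329 @ $26.55 + 168 @ $23.15 + 24 @ $22.35 = $24,778.50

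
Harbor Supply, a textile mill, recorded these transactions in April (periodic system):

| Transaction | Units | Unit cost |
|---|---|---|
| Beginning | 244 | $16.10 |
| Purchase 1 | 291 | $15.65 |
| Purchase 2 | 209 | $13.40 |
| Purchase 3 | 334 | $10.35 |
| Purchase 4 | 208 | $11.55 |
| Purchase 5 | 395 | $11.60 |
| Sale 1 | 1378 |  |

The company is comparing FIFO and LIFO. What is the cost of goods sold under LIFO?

COGS = $16,872.70

FIFO COGS: 244 @ $16.10 + 291 @ $15.65 + 209 @ $13.40 + 334 @ $10.35 + 208 @ $11.55 + 92 @ $11.60 = $18,209.65
LIFO COGS: 395 @ $11.60 + 208 @ $11.55 + 334 @ $10.35 + 209 @ $13.40 + 232 @ $15.65 = $16,872.70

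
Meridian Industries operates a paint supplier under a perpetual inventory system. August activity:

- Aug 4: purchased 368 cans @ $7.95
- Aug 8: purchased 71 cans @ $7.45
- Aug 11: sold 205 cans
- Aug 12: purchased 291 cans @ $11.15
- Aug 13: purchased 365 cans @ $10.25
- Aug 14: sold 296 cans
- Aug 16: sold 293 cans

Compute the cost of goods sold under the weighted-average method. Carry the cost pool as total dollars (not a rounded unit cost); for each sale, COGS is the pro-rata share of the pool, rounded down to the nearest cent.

COGS = $7,455.04

After Aug 4: 368 on hand, pool $2,925.60 (≈ $7.9500 each)
After Aug 8: 439 on hand, pool $3,454.55 (≈ $7.8691 each)
Aug 11, sell 205: 205/439 × $3,454.55 → $1,613.17
After Aug 12: 525 on hand, pool $5,086.03 (≈ $9.6877 each)
After Aug 13: 890 on hand, pool $8,827.28 (≈ $9.9183 each)
Aug 14, sell 296: 296/890 × $8,827.28 → $2,935.81
Aug 16, sell 293: 293/594 × $5,891.47 → $2,906.06
Total COGS = $1,613.17 + $2,935.81 + $2,906.06 = $7,455.04
Ending inventory (cost pool remaining) = $2,985.41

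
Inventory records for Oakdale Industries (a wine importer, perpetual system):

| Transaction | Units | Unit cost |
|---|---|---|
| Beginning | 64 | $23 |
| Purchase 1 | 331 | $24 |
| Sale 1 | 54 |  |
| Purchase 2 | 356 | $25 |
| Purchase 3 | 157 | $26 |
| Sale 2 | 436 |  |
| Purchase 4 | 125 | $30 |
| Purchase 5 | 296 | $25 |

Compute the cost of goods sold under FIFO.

Sale 1 (54) [FIFO — oldest first]: 54 @ $23 = $1,242
Sale 2 (436) [FIFO — oldest first]: 10 @ $23 + 331 @ $24 + 95 @ $25 = $10,549
Total COGS = $1,242 + $10,549 = $11,791
Ending inventory: 261 @ $25 + 157 @ $26 + 125 @ $30 + 296 @ $25 = $21,757

COGS = $11,791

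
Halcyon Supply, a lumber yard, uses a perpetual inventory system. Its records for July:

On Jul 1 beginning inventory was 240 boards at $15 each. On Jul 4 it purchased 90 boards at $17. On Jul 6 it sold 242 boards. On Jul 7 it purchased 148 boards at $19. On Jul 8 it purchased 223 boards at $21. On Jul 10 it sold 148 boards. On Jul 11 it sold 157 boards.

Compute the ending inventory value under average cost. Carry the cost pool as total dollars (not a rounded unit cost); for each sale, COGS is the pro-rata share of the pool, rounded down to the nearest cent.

After Jul 1: 240 on hand, pool $3,600.00 (≈ $15.0000 each)
After Jul 4: 330 on hand, pool $5,130.00 (≈ $15.5455 each)
Jul 6, sell 242: 242/330 × $5,130.00 → $3,762.00
After Jul 7: 236 on hand, pool $4,180.00 (≈ $17.7119 each)
After Jul 8: 459 on hand, pool $8,863.00 (≈ $19.3094 each)
Jul 10, sell 148: 148/459 × $8,863.00 → $2,857.78
Jul 11, sell 157: 157/311 × $6,005.22 → $3,031.57
Total COGS = $3,762.00 + $2,857.78 + $3,031.57 = $9,651.35
Ending inventory (cost pool remaining) = $2,973.65

Ending inventory = $2,973.65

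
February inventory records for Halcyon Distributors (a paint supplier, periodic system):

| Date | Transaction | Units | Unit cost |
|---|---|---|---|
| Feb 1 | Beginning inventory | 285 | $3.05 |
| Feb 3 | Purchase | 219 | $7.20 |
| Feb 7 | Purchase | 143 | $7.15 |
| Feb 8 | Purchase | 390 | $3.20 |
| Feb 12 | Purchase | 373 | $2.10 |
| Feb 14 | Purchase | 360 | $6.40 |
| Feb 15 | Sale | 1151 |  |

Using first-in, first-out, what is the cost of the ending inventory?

Ending inventory = $2,847.90

Feb 15, 1151 sold [FIFO — oldest first]: 285 @ $3.05 + 219 @ $7.20 + 143 @ $7.15 + 390 @ $3.20 + 114 @ $2.10 = $4,955.90
Ending inventory: 259 @ $2.10 + 360 @ $6.40 = $2,847.90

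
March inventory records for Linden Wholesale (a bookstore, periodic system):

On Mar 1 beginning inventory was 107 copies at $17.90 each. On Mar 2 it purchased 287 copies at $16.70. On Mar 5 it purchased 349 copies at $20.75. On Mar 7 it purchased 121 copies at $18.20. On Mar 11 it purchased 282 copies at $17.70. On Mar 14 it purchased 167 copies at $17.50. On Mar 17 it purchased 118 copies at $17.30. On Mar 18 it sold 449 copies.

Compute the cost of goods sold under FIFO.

COGS = $7,849.45

Mar 18, 449 sold [FIFO — oldest first]: 107 @ $17.90 + 287 @ $16.70 + 55 @ $20.75 = $7,849.45
Ending inventory: 294 @ $20.75 + 121 @ $18.20 + 282 @ $17.70 + 167 @ $17.50 + 118 @ $17.30 = $18,258.00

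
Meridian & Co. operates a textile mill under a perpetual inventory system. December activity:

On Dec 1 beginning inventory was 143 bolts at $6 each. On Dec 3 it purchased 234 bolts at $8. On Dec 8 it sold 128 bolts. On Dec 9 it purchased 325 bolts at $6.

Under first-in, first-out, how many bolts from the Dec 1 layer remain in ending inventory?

Dec 8, 128 sold [FIFO — oldest first]: 128 @ $6 = $768
Ending inventory: 15 @ $6 + 234 @ $8 + 325 @ $6 = $3,912
Check: goods available $4,680 = COGS $768 + ending $3,912

15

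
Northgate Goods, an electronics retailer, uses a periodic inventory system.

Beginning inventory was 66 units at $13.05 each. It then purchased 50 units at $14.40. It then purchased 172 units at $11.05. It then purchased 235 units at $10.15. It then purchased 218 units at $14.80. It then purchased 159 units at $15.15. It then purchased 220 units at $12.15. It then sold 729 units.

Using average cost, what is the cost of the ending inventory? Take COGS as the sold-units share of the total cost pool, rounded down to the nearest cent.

Sale 1, sell 729: 729/1120 × $14,175.40 → $9,226.66
Ending inventory (cost pool remaining) = $4,948.74

Ending inventory = $4,948.74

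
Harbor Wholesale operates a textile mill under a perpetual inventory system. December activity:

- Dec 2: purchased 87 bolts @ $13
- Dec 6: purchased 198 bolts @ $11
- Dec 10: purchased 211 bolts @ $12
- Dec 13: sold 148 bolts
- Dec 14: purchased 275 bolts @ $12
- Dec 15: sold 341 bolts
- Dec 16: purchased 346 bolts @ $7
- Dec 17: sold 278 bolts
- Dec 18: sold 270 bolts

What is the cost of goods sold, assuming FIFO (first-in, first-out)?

COGS = $11,003

Dec 13, 148 sold [FIFO — oldest first]: 87 @ $13 + 61 @ $11 = $1,802
Dec 15, 341 sold [FIFO — oldest first]: 137 @ $11 + 204 @ $12 = $3,955
Dec 17, 278 sold [FIFO — oldest first]: 7 @ $12 + 271 @ $12 = $3,336
Dec 18, 270 sold [FIFO — oldest first]: 4 @ $12 + 266 @ $7 = $1,910
Total COGS = $1,802 + $3,955 + $3,336 + $1,910 = $11,003
Ending inventory: 80 @ $7 = $560
Check: goods available $11,563 = COGS $11,003 + ending $560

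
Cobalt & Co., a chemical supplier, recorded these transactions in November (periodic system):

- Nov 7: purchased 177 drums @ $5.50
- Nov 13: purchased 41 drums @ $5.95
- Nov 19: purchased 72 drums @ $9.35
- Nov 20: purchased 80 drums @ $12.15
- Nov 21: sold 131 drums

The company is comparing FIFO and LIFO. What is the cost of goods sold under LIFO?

FIFO COGS: 131 @ $5.50 = $720.50
LIFO COGS: 80 @ $12.15 + 51 @ $9.35 = $1,448.85

COGS = $1,448.85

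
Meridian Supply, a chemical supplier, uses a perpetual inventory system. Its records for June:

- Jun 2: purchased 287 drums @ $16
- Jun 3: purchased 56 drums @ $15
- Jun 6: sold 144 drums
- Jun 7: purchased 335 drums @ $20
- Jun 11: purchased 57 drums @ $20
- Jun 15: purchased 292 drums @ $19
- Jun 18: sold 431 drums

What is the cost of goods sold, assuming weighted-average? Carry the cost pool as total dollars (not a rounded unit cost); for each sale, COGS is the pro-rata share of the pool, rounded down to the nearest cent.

After Jun 2: 287 on hand, pool $4,592.00 (≈ $16.0000 each)
After Jun 3: 343 on hand, pool $5,432.00 (≈ $15.8367 each)
Jun 6, sell 144: 144/343 × $5,432.00 → $2,280.48
After Jun 7: 534 on hand, pool $9,851.52 (≈ $18.4485 each)
After Jun 11: 591 on hand, pool $10,991.52 (≈ $18.5982 each)
After Jun 15: 883 on hand, pool $16,539.52 (≈ $18.7311 each)
Jun 18, sell 431: 431/883 × $16,539.52 → $8,073.08
Total COGS = $2,280.48 + $8,073.08 = $10,353.56
Ending inventory (cost pool remaining) = $8,466.44

COGS = $10,353.56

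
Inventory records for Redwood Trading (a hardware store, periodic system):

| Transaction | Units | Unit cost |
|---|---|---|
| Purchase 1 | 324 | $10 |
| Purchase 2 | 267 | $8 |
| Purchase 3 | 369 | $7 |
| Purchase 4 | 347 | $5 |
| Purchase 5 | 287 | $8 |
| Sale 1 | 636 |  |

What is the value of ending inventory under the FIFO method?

Ending inventory = $6,299

Sale 1 (636) [FIFO — oldest first]: 324 @ $10 + 267 @ $8 + 45 @ $7 = $5,691
Ending inventory: 324 @ $7 + 347 @ $5 + 287 @ $8 = $6,299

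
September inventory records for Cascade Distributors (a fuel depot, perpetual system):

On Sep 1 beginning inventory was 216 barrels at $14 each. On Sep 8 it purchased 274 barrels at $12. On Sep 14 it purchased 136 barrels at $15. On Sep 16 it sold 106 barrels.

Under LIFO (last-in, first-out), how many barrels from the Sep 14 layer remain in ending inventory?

30

Sep 16, 106 sold [LIFO — newest first]: 106 @ $15 = $1,590
Ending inventory: 216 @ $14 + 274 @ $12 + 30 @ $15 = $6,762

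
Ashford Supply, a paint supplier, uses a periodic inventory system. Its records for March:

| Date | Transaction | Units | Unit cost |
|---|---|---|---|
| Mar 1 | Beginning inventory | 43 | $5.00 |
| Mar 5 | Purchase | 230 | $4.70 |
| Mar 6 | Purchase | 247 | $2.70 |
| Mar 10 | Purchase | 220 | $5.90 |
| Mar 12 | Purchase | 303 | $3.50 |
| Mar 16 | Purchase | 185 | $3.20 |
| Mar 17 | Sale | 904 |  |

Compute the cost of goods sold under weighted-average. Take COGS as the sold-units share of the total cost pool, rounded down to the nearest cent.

COGS = $3,617.03

Mar 17, sell 904: 904/1228 × $4,913.40 → $3,617.03
Ending inventory (cost pool remaining) = $1,296.37
Check: goods available $4,913.40 = COGS $3,617.03 + ending $1,296.37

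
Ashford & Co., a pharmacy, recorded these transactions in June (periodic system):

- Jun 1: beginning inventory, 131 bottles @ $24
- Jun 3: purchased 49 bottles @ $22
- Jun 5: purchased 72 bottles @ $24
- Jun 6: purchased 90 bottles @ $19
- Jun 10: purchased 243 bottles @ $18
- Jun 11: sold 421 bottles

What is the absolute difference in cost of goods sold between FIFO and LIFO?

FIFO COGS: 131 @ $24 + 49 @ $22 + 72 @ $24 + 90 @ $19 + 79 @ $18 = $9,082
LIFO COGS: 243 @ $18 + 90 @ $19 + 72 @ $24 + 16 @ $22 = $8,164
Difference = |$9,082 − $8,164| = $918

$918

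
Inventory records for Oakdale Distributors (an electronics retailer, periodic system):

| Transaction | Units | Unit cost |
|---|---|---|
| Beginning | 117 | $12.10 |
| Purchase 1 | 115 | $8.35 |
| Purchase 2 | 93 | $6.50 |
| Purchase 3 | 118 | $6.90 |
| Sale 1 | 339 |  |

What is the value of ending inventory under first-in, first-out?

Sale 1 (339) [FIFO — oldest first]: 117 @ $12.10 + 115 @ $8.35 + 93 @ $6.50 + 14 @ $6.90 = $3,077.05
Ending inventory: 104 @ $6.90 = $717.60
Check: goods available $3,794.65 = COGS $3,077.05 + ending $717.60

Ending inventory = $717.60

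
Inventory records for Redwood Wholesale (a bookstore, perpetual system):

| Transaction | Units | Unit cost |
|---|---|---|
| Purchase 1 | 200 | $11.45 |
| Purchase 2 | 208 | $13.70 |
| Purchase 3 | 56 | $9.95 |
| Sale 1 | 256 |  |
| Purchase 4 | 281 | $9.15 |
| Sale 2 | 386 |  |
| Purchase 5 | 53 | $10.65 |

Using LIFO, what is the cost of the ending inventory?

Sale 1 (256) [LIFO — newest first]: 56 @ $9.95 + 200 @ $13.70 = $3,297.20
Sale 2 (386) [LIFO — newest first]: 281 @ $9.15 + 8 @ $13.70 + 97 @ $11.45 = $3,791.40
Total COGS = $3,297.20 + $3,791.40 = $7,088.60
Ending inventory: 103 @ $11.45 + 53 @ $10.65 = $1,743.80

Ending inventory = $1,743.80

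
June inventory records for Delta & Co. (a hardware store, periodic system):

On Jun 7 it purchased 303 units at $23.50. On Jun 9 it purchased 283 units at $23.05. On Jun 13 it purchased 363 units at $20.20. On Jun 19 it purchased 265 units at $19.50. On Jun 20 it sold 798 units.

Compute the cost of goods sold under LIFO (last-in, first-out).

COGS = $16,418.60

Jun 20, 798 sold [LIFO — newest first]: 265 @ $19.50 + 363 @ $20.20 + 170 @ $23.05 = $16,418.60
Ending inventory: 303 @ $23.50 + 113 @ $23.05 = $9,725.15
Check: goods available $26,143.75 = COGS $16,418.60 + ending $9,725.15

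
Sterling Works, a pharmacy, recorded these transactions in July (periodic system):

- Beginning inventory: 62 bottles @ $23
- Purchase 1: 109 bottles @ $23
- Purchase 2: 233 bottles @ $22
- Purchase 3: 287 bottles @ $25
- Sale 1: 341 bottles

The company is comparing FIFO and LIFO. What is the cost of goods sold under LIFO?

FIFO COGS: 62 @ $23 + 109 @ $23 + 170 @ $22 = $7,673
LIFO COGS: 287 @ $25 + 54 @ $22 = $8,363

COGS = $8,363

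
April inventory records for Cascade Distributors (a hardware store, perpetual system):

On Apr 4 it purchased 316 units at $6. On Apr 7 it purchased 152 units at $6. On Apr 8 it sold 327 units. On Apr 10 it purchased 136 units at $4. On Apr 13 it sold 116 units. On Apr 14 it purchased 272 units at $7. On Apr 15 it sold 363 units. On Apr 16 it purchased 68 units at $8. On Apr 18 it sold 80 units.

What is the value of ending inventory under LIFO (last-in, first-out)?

Ending inventory = $348

Apr 8, 327 sold [LIFO — newest first]: 152 @ $6 + 175 @ $6 = $1,962
Apr 13, 116 sold [LIFO — newest first]: 116 @ $4 = $464
Apr 15, 363 sold [LIFO — newest first]: 272 @ $7 + 20 @ $4 + 71 @ $6 = $2,410
Apr 18, 80 sold [LIFO — newest first]: 68 @ $8 + 12 @ $6 = $616
Total COGS = $1,962 + $464 + $2,410 + $616 = $5,452
Ending inventory: 58 @ $6 = $348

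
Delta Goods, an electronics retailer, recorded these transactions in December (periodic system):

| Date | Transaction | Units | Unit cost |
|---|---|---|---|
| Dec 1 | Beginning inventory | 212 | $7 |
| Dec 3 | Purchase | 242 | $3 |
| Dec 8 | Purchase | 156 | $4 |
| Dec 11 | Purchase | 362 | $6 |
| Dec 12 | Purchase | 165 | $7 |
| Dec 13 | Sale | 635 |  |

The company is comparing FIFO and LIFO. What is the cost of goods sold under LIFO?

FIFO COGS: 212 @ $7 + 242 @ $3 + 156 @ $4 + 25 @ $6 = $2,984
LIFO COGS: 165 @ $7 + 362 @ $6 + 108 @ $4 = $3,759

COGS = $3,759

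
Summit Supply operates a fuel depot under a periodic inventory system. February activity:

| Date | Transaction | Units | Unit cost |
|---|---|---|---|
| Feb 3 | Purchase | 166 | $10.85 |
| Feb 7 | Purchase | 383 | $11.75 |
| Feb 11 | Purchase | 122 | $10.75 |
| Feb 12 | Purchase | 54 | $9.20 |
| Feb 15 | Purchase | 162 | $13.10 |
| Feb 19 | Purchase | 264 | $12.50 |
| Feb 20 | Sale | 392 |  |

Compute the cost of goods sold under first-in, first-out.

COGS = $4,456.60

Feb 20, 392 sold [FIFO — oldest first]: 166 @ $10.85 + 226 @ $11.75 = $4,456.60
Ending inventory: 157 @ $11.75 + 122 @ $10.75 + 54 @ $9.20 + 162 @ $13.10 + 264 @ $12.50 = $9,075.25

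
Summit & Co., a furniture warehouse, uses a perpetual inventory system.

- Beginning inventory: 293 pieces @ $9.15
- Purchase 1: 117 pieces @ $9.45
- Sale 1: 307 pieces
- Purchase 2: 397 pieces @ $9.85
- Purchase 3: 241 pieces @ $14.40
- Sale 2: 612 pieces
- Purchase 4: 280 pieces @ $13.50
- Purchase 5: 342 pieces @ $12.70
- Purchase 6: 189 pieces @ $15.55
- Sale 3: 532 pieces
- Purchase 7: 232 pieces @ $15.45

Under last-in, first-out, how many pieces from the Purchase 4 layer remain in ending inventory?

Sale 1 (307) [LIFO — newest first]: 117 @ $9.45 + 190 @ $9.15 = $2,844.15
Sale 2 (612) [LIFO — newest first]: 241 @ $14.40 + 371 @ $9.85 = $7,124.75
Sale 3 (532) [LIFO — newest first]: 189 @ $15.55 + 342 @ $12.70 + 1 @ $13.50 = $7,295.85
Total COGS = $2,844.15 + $7,124.75 + $7,295.85 = $17,264.75
Ending inventory: 103 @ $9.15 + 26 @ $9.85 + 279 @ $13.50 + 232 @ $15.45 = $8,549.45

279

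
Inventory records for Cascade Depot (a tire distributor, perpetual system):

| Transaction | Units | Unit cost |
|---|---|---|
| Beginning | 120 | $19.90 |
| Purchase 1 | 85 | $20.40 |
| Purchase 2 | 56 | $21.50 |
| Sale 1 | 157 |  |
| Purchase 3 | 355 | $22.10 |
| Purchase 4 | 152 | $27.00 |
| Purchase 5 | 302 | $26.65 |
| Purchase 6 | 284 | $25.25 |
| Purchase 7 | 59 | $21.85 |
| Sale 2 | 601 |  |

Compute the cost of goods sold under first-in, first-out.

Sale 1 (157) [FIFO — oldest first]: 120 @ $19.90 + 37 @ $20.40 = $3,142.80
Sale 2 (601) [FIFO — oldest first]: 48 @ $20.40 + 56 @ $21.50 + 355 @ $22.10 + 142 @ $27.00 = $13,862.70
Total COGS = $3,142.80 + $13,862.70 = $17,005.50
Ending inventory: 10 @ $27.00 + 302 @ $26.65 + 284 @ $25.25 + 59 @ $21.85 = $16,778.45
Check: goods available $33,783.95 = COGS $17,005.50 + ending $16,778.45

COGS = $17,005.50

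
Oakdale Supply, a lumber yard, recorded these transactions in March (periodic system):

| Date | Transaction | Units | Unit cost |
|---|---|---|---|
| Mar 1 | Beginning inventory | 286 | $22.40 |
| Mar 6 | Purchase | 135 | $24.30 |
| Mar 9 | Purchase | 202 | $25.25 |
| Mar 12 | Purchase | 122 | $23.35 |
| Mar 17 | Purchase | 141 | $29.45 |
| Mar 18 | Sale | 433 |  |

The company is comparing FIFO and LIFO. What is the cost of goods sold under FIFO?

COGS = $9,989.90

FIFO COGS: 286 @ $22.40 + 135 @ $24.30 + 12 @ $25.25 = $9,989.90
LIFO COGS: 141 @ $29.45 + 122 @ $23.35 + 170 @ $25.25 = $11,293.65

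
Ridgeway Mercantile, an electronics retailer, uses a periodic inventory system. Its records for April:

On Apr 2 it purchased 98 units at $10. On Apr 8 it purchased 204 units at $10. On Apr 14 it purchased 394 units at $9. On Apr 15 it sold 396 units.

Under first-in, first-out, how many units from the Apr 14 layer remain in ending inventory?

Apr 15, 396 sold [FIFO — oldest first]: 98 @ $10 + 204 @ $10 + 94 @ $9 = $3,866
Ending inventory: 300 @ $9 = $2,700

300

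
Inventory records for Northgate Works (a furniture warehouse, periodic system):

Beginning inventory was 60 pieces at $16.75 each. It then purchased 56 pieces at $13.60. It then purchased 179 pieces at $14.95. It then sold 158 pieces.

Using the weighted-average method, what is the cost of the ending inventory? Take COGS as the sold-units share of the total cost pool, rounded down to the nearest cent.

Sale 1, sell 158: 158/295 × $4,442.65 → $2,379.45
Ending inventory (cost pool remaining) = $2,063.20

Ending inventory = $2,063.20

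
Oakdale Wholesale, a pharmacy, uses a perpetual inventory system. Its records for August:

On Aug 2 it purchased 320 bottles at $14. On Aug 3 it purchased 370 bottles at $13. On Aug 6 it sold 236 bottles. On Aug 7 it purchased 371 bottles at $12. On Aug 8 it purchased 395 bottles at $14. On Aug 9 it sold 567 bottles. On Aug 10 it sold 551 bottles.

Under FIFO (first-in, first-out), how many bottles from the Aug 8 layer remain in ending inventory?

102

Aug 6, 236 sold [FIFO — oldest first]: 236 @ $14 = $3,304
Aug 9, 567 sold [FIFO — oldest first]: 84 @ $14 + 370 @ $13 + 113 @ $12 = $7,342
Aug 10, 551 sold [FIFO — oldest first]: 258 @ $12 + 293 @ $14 = $7,198
Total COGS = $3,304 + $7,342 + $7,198 = $17,844
Ending inventory: 102 @ $14 = $1,428
Check: goods available $19,272 = COGS $17,844 + ending $1,428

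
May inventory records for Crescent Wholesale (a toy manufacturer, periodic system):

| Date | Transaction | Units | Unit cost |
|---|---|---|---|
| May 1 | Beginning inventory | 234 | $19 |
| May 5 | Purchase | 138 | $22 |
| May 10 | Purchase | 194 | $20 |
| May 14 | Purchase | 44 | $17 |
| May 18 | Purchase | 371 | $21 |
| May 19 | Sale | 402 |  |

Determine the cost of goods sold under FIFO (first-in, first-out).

May 19, 402 sold [FIFO — oldest first]: 234 @ $19 + 138 @ $22 + 30 @ $20 = $8,082
Ending inventory: 164 @ $20 + 44 @ $17 + 371 @ $21 = $11,819
Check: goods available $19,901 = COGS $8,082 + ending $11,819

COGS = $8,082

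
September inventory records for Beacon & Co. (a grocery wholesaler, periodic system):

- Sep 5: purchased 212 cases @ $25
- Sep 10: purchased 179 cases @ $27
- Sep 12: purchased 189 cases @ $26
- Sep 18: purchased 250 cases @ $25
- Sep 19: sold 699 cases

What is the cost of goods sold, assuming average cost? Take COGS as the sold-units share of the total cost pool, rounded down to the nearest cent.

Sep 19, sell 699: 699/830 × $21,297.00 → $17,935.66
Ending inventory (cost pool remaining) = $3,361.34

COGS = $17,935.66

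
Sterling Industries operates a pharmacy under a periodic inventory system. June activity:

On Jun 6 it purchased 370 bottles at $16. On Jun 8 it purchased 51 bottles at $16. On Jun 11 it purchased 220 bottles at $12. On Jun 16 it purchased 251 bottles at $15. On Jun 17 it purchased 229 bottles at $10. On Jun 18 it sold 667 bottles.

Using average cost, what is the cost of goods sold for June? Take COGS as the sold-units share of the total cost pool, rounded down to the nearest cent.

Jun 18, sell 667: 667/1121 × $15,431.00 → $9,181.51
Ending inventory (cost pool remaining) = $6,249.49

COGS = $9,181.51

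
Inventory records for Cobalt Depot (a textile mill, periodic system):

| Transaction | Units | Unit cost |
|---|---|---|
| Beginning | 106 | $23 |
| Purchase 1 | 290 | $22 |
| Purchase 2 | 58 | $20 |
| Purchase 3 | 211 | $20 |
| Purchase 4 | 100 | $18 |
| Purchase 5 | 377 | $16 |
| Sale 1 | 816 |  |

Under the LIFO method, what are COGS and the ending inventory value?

COGS = $14,752; ending inventory = $7,278

Sale 1 (816) [LIFO — newest first]: 377 @ $16 + 100 @ $18 + 211 @ $20 + 58 @ $20 + 70 @ $22 = $14,752
Ending inventory: 106 @ $23 + 220 @ $22 = $7,278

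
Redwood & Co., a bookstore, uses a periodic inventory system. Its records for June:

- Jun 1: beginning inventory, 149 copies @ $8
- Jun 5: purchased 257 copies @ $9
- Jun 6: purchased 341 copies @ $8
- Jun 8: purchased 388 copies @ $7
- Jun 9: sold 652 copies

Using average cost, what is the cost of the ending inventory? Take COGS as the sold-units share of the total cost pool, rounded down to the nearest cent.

Jun 9, sell 652: 652/1135 × $8,949.00 → $5,140.74
Ending inventory (cost pool remaining) = $3,808.26

Ending inventory = $3,808.26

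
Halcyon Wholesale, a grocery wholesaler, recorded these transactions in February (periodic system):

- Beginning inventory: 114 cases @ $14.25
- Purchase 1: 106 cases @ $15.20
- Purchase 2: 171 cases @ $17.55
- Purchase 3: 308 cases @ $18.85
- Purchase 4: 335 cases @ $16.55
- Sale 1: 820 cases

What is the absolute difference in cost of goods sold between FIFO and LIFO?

$397.20

FIFO COGS: 114 @ $14.25 + 106 @ $15.20 + 171 @ $17.55 + 308 @ $18.85 + 121 @ $16.55 = $14,045.10
LIFO COGS: 335 @ $16.55 + 308 @ $18.85 + 171 @ $17.55 + 6 @ $15.20 = $14,442.30
Difference = |$14,045.10 − $14,442.30| = $397.20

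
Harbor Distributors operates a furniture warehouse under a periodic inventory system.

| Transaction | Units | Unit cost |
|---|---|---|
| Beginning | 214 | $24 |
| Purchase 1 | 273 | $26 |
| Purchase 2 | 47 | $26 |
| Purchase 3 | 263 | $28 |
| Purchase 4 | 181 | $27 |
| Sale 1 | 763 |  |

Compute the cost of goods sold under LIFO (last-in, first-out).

Sale 1 (763) [LIFO — newest first]: 181 @ $27 + 263 @ $28 + 47 @ $26 + 272 @ $26 = $20,545
Ending inventory: 214 @ $24 + 1 @ $26 = $5,162
Check: goods available $25,707 = COGS $20,545 + ending $5,162

COGS = $20,545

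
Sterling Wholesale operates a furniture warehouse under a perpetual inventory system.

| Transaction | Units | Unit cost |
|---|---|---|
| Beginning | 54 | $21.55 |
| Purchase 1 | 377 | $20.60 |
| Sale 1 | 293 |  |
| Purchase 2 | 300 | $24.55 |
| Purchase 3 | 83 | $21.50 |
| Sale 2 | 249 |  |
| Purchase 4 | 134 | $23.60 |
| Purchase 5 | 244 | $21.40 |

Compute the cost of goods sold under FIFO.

COGS = $11,654.95

Sale 1 (293) [FIFO — oldest first]: 54 @ $21.55 + 239 @ $20.60 = $6,087.10
Sale 2 (249) [FIFO — oldest first]: 138 @ $20.60 + 111 @ $24.55 = $5,567.85
Total COGS = $6,087.10 + $5,567.85 = $11,654.95
Ending inventory: 189 @ $24.55 + 83 @ $21.50 + 134 @ $23.60 + 244 @ $21.40 = $14,808.45
Check: goods available $26,463.40 = COGS $11,654.95 + ending $14,808.45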